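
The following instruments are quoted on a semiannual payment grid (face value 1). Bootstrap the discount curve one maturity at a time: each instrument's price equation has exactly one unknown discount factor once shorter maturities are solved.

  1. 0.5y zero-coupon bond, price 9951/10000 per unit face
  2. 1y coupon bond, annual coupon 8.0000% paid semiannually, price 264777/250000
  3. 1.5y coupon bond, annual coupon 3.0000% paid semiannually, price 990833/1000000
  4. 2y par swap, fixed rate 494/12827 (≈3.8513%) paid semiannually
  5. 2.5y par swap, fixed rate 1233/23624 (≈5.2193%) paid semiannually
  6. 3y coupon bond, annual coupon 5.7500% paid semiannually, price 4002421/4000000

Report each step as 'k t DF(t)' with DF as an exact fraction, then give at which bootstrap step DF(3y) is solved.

1 1/2 9951/10000
2 1 9801/10000
3 3/2 947/1000
4 2 9259/10000
5 5/2 8767/10000
6 3 4203/5000
DF(3y) is solved at step 6

step 1 [0.5y] zero: DF = P = 9951/10000 ≈ 0.995100
step 2 [1y] bond c/2=1/25: DF=(264777/250000 − 1/25·(0.995100))/(1+1/25) = 9801/10000 ≈ 0.980100
step 3 [1.5y] bond c/2=3/200: DF=(990833/1000000 − 3/200·(0.995100+0.980100))/(1+3/200) = 947/1000 ≈ 0.947000
step 4 [2y] swap r/2=247/12827: DF=(1 − 247/12827·(0.995100+0.980100+0.947000))/(1+247/12827) = 9259/10000 ≈ 0.925900
step 5 [2.5y] swap r/2=1233/47248: DF=(1 − 1233/47248·(0.995100+0.980100+0.947000+0.925900))/(1+1233/47248) = 8767/10000 ≈ 0.876700
step 6 [3y] bond c/2=23/800: DF=(4002421/4000000 − 23/800·(0.995100+0.980100+0.947000+0.925900+0.876700))/(1+23/800) = 4203/5000 ≈ 0.840600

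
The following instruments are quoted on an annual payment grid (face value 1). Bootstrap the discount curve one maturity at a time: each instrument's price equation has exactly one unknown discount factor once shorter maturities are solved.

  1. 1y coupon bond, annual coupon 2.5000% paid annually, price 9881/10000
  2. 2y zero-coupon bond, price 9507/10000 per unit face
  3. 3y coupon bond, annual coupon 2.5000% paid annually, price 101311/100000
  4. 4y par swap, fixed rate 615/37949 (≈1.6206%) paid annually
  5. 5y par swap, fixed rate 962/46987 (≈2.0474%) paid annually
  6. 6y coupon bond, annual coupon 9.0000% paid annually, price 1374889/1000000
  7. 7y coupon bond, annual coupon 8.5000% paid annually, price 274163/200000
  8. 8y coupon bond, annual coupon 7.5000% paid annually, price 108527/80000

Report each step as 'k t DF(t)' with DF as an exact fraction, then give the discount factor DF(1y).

step 1 [1y] bond c/1=1/40: DF=(9881/10000 − 1/40·(0))/(1+1/40) = 241/250 ≈ 0.964000
step 2 [2y] zero: DF = P = 9507/10000 ≈ 0.950700
step 3 [3y] bond c/1=1/40: DF=(101311/100000 − 1/40·(0.964000+0.950700))/(1+1/40) = 9417/10000 ≈ 0.941700
step 4 [4y] swap r/1=615/37949: DF=(1 − 615/37949·(0.964000+0.950700+0.941700))/(1+615/37949) = 1877/2000 ≈ 0.938500
step 5 [5y] swap r/1=962/46987: DF=(1 − 962/46987·(0.964000+0.950700+0.941700+0.938500))/(1+962/46987) = 4519/5000 ≈ 0.903800
step 6 [6y] bond c/1=9/100: DF=(1374889/1000000 − 9/100·(0.964000+0.950700+0.941700+0.938500+0.903800))/(1+9/100) = 4367/5000 ≈ 0.873400
step 7 [7y] bond c/1=17/200: DF=(274163/200000 − 17/200·(0.964000+0.950700+0.941700+0.938500+0.903800+0.873400))/(1+17/200) = 8269/10000 ≈ 0.826900
step 8 [8y] bond c/1=3/40: DF=(108527/80000 − 3/40·(0.964000+0.950700+0.941700+0.938500+0.903800+0.873400+0.826900))/(1+3/40) = 1631/2000 ≈ 0.815500

1 1 241/250
2 2 9507/10000
3 3 9417/10000
4 4 1877/2000
5 5 4519/5000
6 6 4367/5000
7 7 8269/10000
8 8 1631/2000
DF(1y) = 241/250 ≈ 0.964000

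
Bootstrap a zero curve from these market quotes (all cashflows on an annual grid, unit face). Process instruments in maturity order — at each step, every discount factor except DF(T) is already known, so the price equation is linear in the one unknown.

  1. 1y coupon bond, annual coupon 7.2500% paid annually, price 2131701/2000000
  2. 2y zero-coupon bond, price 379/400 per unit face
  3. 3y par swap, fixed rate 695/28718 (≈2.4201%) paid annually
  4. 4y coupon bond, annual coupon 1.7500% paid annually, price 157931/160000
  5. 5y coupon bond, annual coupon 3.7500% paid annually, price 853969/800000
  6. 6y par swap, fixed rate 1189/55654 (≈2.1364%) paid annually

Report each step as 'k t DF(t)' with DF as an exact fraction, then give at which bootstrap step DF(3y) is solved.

step 1 [1y] bond c/1=29/400: DF=(2131701/2000000 − 29/400·(0))/(1+29/400) = 4969/5000 ≈ 0.993800
step 2 [2y] zero: DF = P = 379/400 ≈ 0.947500
step 3 [3y] swap r/1=695/28718: DF=(1 − 695/28718·(0.993800+0.947500))/(1+695/28718) = 1861/2000 ≈ 0.930500
step 4 [4y] bond c/1=7/400: DF=(157931/160000 − 7/400·(0.993800+0.947500+0.930500))/(1+7/400) = 9207/10000 ≈ 0.920700
step 5 [5y] bond c/1=3/80: DF=(853969/800000 − 3/80·(0.993800+0.947500+0.930500+0.920700))/(1+3/80) = 4459/5000 ≈ 0.891800
step 6 [6y] swap r/1=1189/55654: DF=(1 − 1189/55654·(0.993800+0.947500+0.930500+0.920700+0.891800))/(1+1189/55654) = 8811/10000 ≈ 0.881100

1 1 4969/5000
2 2 379/400
3 3 1861/2000
4 4 9207/10000
5 5 4459/5000
6 6 8811/10000
DF(3y) is solved at step 3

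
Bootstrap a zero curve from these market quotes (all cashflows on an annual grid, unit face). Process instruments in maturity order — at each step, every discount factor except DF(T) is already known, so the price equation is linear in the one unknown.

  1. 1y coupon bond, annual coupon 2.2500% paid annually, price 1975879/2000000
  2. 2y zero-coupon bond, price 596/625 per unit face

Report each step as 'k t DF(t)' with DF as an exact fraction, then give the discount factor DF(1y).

1 1 4831/5000
2 2 596/625
DF(1y) = 4831/5000 ≈ 0.966200

step 1 [1y] bond c/1=9/400: DF=(1975879/2000000 − 9/400·(0))/(1+9/400) = 4831/5000 ≈ 0.966200
step 2 [2y] zero: DF = P = 596/625 ≈ 0.953600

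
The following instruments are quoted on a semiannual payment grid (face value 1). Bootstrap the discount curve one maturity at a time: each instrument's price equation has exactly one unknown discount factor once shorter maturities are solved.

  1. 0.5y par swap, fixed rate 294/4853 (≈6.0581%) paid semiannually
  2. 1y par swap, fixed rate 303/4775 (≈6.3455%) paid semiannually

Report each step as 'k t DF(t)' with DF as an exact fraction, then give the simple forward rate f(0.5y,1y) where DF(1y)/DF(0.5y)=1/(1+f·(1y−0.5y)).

1 1/2 4853/5000
2 1 4697/5000
f(0.5y,1y) = ((4853/5000)/(4697/5000) − 1)/(1/2) = 312/4697 ≈ 6.6425%

step 1 [0.5y] swap r/2=147/4853: DF=(1 − 147/4853·(0))/(1+147/4853) = 4853/5000 ≈ 0.970600
step 2 [1y] swap r/2=303/9550: DF=(1 − 303/9550·(0.970600))/(1+303/9550) = 4697/5000 ≈ 0.939400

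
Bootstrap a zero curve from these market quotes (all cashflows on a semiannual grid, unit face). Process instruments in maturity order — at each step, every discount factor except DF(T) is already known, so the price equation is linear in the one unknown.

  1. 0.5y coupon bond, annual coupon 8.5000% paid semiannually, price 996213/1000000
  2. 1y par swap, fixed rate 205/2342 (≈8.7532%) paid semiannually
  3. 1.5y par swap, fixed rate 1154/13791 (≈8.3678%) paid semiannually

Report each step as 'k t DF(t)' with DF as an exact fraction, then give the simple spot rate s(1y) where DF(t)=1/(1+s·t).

step 1 [0.5y] bond c/2=17/400: DF=(996213/1000000 − 17/400·(0))/(1+17/400) = 2389/2500 ≈ 0.955600
step 2 [1y] swap r/2=205/4684: DF=(1 − 205/4684·(0.955600))/(1+205/4684) = 459/500 ≈ 0.918000
step 3 [1.5y] swap r/2=577/13791: DF=(1 − 577/13791·(0.955600+0.918000))/(1+577/13791) = 4423/5000 ≈ 0.884600

1 1/2 2389/2500
2 1 459/500
3 3/2 4423/5000
s(1y) = (1/(459/500) − 1)/(1) = 41/459 ≈ 8.9325%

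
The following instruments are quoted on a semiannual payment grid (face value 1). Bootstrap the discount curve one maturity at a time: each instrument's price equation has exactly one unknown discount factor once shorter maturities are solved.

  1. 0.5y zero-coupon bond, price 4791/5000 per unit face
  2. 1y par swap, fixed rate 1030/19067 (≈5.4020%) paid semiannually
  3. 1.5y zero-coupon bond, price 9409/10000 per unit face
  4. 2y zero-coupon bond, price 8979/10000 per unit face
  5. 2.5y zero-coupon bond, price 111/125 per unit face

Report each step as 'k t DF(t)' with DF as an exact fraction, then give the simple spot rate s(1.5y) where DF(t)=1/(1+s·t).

1 1/2 4791/5000
2 1 1897/2000
3 3/2 9409/10000
4 2 8979/10000
5 5/2 111/125
s(1.5y) = (1/(9409/10000) − 1)/(3/2) = 394/9409 ≈ 4.1875%

step 1 [0.5y] zero: DF = P = 4791/5000 ≈ 0.958200
step 2 [1y] swap r/2=515/19067: DF=(1 − 515/19067·(0.958200))/(1+515/19067) = 1897/2000 ≈ 0.948500
step 3 [1.5y] zero: DF = P = 9409/10000 ≈ 0.940900
step 4 [2y] zero: DF = P = 8979/10000 ≈ 0.897900
step 5 [2.5y] zero: DF = P = 111/125 ≈ 0.888000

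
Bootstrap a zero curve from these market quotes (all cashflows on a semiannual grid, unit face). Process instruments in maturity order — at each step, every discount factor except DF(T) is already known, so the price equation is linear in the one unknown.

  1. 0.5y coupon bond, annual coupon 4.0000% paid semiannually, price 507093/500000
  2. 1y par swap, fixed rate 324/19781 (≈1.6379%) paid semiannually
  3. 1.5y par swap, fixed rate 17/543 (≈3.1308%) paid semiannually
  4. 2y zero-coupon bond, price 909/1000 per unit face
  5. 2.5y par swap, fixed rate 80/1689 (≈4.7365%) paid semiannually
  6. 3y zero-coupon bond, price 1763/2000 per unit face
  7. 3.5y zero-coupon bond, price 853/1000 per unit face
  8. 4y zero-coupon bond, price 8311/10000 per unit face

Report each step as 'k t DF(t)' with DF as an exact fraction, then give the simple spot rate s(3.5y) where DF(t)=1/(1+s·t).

1 1/2 9943/10000
2 1 4919/5000
3 3/2 9541/10000
4 2 909/1000
5 5/2 111/125
6 3 1763/2000
7 7/2 853/1000
8 4 8311/10000
s(3.5y) = (1/(853/1000) − 1)/(7/2) = 42/853 ≈ 4.9238%

step 1 [0.5y] bond c/2=1/50: DF=(507093/500000 − 1/50·(0))/(1+1/50) = 9943/10000 ≈ 0.994300
step 2 [1y] swap r/2=162/19781: DF=(1 − 162/19781·(0.994300))/(1+162/19781) = 4919/5000 ≈ 0.983800
step 3 [1.5y] swap r/2=17/1086: DF=(1 − 17/1086·(0.994300+0.983800))/(1+17/1086) = 9541/10000 ≈ 0.954100
step 4 [2y] zero: DF = P = 909/1000 ≈ 0.909000
step 5 [2.5y] swap r/2=40/1689: DF=(1 − 40/1689·(0.994300+0.983800+0.954100+0.909000))/(1+40/1689) = 111/125 ≈ 0.888000
step 6 [3y] zero: DF = P = 1763/2000 ≈ 0.881500
step 7 [3.5y] zero: DF = P = 853/1000 ≈ 0.853000
step 8 [4y] zero: DF = P = 8311/10000 ≈ 0.831100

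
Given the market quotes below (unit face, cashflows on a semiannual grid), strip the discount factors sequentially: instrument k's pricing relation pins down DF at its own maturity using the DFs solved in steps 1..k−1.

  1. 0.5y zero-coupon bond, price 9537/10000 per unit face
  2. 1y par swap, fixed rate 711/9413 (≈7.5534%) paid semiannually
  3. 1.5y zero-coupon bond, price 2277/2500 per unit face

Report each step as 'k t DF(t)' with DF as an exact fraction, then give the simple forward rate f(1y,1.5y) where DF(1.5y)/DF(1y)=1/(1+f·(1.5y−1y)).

step 1 [0.5y] zero: DF = P = 9537/10000 ≈ 0.953700
step 2 [1y] swap r/2=711/18826: DF=(1 − 711/18826·(0.953700))/(1+711/18826) = 9289/10000 ≈ 0.928900
step 3 [1.5y] zero: DF = P = 2277/2500 ≈ 0.910800

1 1/2 9537/10000
2 1 9289/10000
3 3/2 2277/2500
f(1y,1.5y) = ((9289/10000)/(2277/2500) − 1)/(1/2) = 181/4554 ≈ 3.9745%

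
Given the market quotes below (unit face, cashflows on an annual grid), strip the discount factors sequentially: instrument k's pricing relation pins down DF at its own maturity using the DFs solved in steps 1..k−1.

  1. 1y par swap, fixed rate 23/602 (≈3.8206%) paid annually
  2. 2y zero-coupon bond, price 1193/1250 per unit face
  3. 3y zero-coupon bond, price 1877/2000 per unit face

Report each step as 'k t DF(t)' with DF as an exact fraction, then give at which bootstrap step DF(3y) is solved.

1 1 602/625
2 2 1193/1250
3 3 1877/2000
DF(3y) is solved at step 3

step 1 [1y] swap r/1=23/602: DF=(1 − 23/602·(0))/(1+23/602) = 602/625 ≈ 0.963200
step 2 [2y] zero: DF = P = 1193/1250 ≈ 0.954400
step 3 [3y] zero: DF = P = 1877/2000 ≈ 0.938500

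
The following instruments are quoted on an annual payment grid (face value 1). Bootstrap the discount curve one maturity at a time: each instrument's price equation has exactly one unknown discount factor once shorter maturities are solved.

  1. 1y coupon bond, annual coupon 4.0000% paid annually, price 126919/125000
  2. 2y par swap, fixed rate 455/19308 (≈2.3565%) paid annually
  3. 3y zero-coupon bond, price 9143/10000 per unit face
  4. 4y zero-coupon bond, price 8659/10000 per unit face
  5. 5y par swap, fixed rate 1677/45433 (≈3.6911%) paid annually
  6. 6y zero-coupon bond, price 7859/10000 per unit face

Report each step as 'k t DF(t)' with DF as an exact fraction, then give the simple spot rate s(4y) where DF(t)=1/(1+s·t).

1 1 9763/10000
2 2 1909/2000
3 3 9143/10000
4 4 8659/10000
5 5 8323/10000
6 6 7859/10000
s(4y) = (1/(8659/10000) − 1)/(4) = 1341/34636 ≈ 3.8717%

step 1 [1y] bond c/1=1/25: DF=(126919/125000 − 1/25·(0))/(1+1/25) = 9763/10000 ≈ 0.976300
step 2 [2y] swap r/1=455/19308: DF=(1 − 455/19308·(0.976300))/(1+455/19308) = 1909/2000 ≈ 0.954500
step 3 [3y] zero: DF = P = 9143/10000 ≈ 0.914300
step 4 [4y] zero: DF = P = 8659/10000 ≈ 0.865900
step 5 [5y] swap r/1=1677/45433: DF=(1 − 1677/45433·(0.976300+0.954500+0.914300+0.865900))/(1+1677/45433) = 8323/10000 ≈ 0.832300
step 6 [6y] zero: DF = P = 7859/10000 ≈ 0.785900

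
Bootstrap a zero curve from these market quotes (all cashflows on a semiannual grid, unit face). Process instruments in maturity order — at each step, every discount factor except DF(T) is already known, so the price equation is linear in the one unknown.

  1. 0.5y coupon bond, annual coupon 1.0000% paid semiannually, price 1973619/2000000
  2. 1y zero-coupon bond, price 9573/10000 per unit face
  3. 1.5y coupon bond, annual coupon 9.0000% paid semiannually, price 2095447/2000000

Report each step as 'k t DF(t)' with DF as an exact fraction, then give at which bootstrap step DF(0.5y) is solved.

step 1 [0.5y] bond c/2=1/200: DF=(1973619/2000000 − 1/200·(0))/(1+1/200) = 9819/10000 ≈ 0.981900
step 2 [1y] zero: DF = P = 9573/10000 ≈ 0.957300
step 3 [1.5y] bond c/2=9/200: DF=(2095447/2000000 − 9/200·(0.981900+0.957300))/(1+9/200) = 9191/10000 ≈ 0.919100

1 1/2 9819/10000
2 1 9573/10000
3 3/2 9191/10000
DF(0.5y) is solved at step 1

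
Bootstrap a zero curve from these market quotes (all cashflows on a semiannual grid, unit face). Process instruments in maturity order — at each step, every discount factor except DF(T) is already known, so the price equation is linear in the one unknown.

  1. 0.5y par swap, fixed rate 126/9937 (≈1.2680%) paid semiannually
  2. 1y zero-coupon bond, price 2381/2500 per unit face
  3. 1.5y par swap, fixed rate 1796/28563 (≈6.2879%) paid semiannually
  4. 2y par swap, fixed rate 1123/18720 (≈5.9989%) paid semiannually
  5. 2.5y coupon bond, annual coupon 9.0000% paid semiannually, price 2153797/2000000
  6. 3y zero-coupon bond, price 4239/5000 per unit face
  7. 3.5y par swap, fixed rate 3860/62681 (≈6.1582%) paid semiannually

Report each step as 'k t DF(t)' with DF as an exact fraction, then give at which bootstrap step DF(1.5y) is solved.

1 1/2 9937/10000
2 1 2381/2500
3 3/2 4551/5000
4 2 8877/10000
5 5/2 8693/10000
6 3 4239/5000
7 7/2 807/1000
DF(1.5y) is solved at step 3

step 1 [0.5y] swap r/2=63/9937: DF=(1 − 63/9937·(0))/(1+63/9937) = 9937/10000 ≈ 0.993700
step 2 [1y] zero: DF = P = 2381/2500 ≈ 0.952400
step 3 [1.5y] swap r/2=898/28563: DF=(1 − 898/28563·(0.993700+0.952400))/(1+898/28563) = 4551/5000 ≈ 0.910200
step 4 [2y] swap r/2=1123/37440: DF=(1 − 1123/37440·(0.993700+0.952400+0.910200))/(1+1123/37440) = 8877/10000 ≈ 0.887700
step 5 [2.5y] bond c/2=9/200: DF=(2153797/2000000 − 9/200·(0.993700+0.952400+0.910200+0.887700))/(1+9/200) = 8693/10000 ≈ 0.869300
step 6 [3y] zero: DF = P = 4239/5000 ≈ 0.847800
step 7 [3.5y] swap r/2=1930/62681: DF=(1 − 1930/62681·(0.993700+0.952400+0.910200+0.887700+0.869300+0.847800))/(1+1930/62681) = 807/1000 ≈ 0.807000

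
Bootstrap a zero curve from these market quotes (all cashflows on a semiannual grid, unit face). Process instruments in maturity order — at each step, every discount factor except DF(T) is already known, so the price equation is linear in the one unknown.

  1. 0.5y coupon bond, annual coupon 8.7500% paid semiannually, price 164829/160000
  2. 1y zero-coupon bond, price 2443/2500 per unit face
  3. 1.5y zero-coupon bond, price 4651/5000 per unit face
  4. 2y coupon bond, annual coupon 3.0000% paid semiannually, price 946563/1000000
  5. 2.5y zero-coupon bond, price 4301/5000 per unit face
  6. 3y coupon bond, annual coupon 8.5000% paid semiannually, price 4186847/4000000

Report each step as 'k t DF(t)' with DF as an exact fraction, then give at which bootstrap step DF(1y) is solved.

step 1 [0.5y] bond c/2=7/160: DF=(164829/160000 − 7/160·(0))/(1+7/160) = 987/1000 ≈ 0.987000
step 2 [1y] zero: DF = P = 2443/2500 ≈ 0.977200
step 3 [1.5y] zero: DF = P = 4651/5000 ≈ 0.930200
step 4 [2y] bond c/2=3/200: DF=(946563/1000000 − 3/200·(0.987000+0.977200+0.930200))/(1+3/200) = 4449/5000 ≈ 0.889800
step 5 [2.5y] zero: DF = P = 4301/5000 ≈ 0.860200
step 6 [3y] bond c/2=17/400: DF=(4186847/4000000 − 17/400·(0.987000+0.977200+0.930200+0.889800+0.860200))/(1+17/400) = 8147/10000 ≈ 0.814700

1 1/2 987/1000
2 1 2443/2500
3 3/2 4651/5000
4 2 4449/5000
5 5/2 4301/5000
6 3 8147/10000
DF(1y) is solved at step 2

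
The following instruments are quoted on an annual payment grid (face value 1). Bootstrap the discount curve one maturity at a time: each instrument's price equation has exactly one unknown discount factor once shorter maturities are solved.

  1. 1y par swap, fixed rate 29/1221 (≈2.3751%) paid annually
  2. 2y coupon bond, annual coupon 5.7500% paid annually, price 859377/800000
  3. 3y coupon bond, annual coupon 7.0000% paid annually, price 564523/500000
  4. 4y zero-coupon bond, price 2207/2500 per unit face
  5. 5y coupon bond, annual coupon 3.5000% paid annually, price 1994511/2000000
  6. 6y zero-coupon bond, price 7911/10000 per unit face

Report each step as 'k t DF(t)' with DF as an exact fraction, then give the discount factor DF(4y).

1 1 1221/1250
2 2 9627/10000
3 3 9283/10000
4 4 2207/2500
5 5 8367/10000
6 6 7911/10000
DF(4y) = 2207/2500 ≈ 0.882800

step 1 [1y] swap r/1=29/1221: DF=(1 − 29/1221·(0))/(1+29/1221) = 1221/1250 ≈ 0.976800
step 2 [2y] bond c/1=23/400: DF=(859377/800000 − 23/400·(0.976800))/(1+23/400) = 9627/10000 ≈ 0.962700
step 3 [3y] bond c/1=7/100: DF=(564523/500000 − 7/100·(0.976800+0.962700))/(1+7/100) = 9283/10000 ≈ 0.928300
step 4 [4y] zero: DF = P = 2207/2500 ≈ 0.882800
step 5 [5y] bond c/1=7/200: DF=(1994511/2000000 − 7/200·(0.976800+0.962700+0.928300+0.882800))/(1+7/200) = 8367/10000 ≈ 0.836700
step 6 [6y] zero: DF = P = 7911/10000 ≈ 0.791100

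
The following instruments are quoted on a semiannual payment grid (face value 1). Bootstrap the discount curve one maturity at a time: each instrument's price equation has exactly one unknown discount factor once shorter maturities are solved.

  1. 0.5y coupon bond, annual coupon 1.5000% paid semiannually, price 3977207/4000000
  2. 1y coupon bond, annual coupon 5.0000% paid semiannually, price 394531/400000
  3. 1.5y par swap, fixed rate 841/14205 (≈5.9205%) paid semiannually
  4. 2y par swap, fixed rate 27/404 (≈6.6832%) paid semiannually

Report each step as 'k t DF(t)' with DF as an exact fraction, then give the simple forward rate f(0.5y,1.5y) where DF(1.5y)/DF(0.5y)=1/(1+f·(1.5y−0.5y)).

step 1 [0.5y] bond c/2=3/400: DF=(3977207/4000000 − 3/400·(0))/(1+3/400) = 9869/10000 ≈ 0.986900
step 2 [1y] bond c/2=1/40: DF=(394531/400000 − 1/40·(0.986900))/(1+1/40) = 4691/5000 ≈ 0.938200
step 3 [1.5y] swap r/2=841/28410: DF=(1 − 841/28410·(0.986900+0.938200))/(1+841/28410) = 9159/10000 ≈ 0.915900
step 4 [2y] swap r/2=27/808: DF=(1 − 27/808·(0.986900+0.938200+0.915900))/(1+27/808) = 4379/5000 ≈ 0.875800

1 1/2 9869/10000
2 1 4691/5000
3 3/2 9159/10000
4 2 4379/5000
f(0.5y,1.5y) = ((9869/10000)/(9159/10000) − 1)/(1) = 10/129 ≈ 7.7519%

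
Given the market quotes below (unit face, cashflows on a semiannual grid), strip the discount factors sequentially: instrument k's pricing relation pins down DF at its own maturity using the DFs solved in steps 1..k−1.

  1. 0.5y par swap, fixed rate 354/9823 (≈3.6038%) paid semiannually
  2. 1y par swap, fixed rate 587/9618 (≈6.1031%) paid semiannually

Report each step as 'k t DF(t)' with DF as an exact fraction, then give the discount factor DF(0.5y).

step 1 [0.5y] swap r/2=177/9823: DF=(1 − 177/9823·(0))/(1+177/9823) = 9823/10000 ≈ 0.982300
step 2 [1y] swap r/2=587/19236: DF=(1 − 587/19236·(0.982300))/(1+587/19236) = 9413/10000 ≈ 0.941300

1 1/2 9823/10000
2 1 9413/10000
DF(0.5y) = 9823/10000 ≈ 0.982300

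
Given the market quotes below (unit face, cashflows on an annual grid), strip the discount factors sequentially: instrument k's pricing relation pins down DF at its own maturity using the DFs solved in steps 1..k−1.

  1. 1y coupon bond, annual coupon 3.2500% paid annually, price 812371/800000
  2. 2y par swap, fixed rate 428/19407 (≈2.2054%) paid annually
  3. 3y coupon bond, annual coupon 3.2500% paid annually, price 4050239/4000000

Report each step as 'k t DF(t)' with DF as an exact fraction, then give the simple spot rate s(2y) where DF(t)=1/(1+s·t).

1 1 1967/2000
2 2 2393/2500
3 3 2299/2500
s(2y) = (1/(2393/2500) − 1)/(2) = 107/4786 ≈ 2.2357%

step 1 [1y] bond c/1=13/400: DF=(812371/800000 − 13/400·(0))/(1+13/400) = 1967/2000 ≈ 0.983500
step 2 [2y] swap r/1=428/19407: DF=(1 − 428/19407·(0.983500))/(1+428/19407) = 2393/2500 ≈ 0.957200
step 3 [3y] bond c/1=13/400: DF=(4050239/4000000 − 13/400·(0.983500+0.957200))/(1+13/400) = 2299/2500 ≈ 0.919600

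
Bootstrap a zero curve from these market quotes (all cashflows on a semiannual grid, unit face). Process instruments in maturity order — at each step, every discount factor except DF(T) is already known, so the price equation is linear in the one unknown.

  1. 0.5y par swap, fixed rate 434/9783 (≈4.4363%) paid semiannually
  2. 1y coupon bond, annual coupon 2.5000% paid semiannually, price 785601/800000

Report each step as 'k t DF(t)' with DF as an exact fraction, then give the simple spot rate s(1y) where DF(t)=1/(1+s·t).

1 1/2 9783/10000
2 1 4789/5000
s(1y) = (1/(4789/5000) − 1)/(1) = 211/4789 ≈ 4.4059%

step 1 [0.5y] swap r/2=217/9783: DF=(1 − 217/9783·(0))/(1+217/9783) = 9783/10000 ≈ 0.978300
step 2 [1y] bond c/2=1/80: DF=(785601/800000 − 1/80·(0.978300))/(1+1/80) = 4789/5000 ≈ 0.957800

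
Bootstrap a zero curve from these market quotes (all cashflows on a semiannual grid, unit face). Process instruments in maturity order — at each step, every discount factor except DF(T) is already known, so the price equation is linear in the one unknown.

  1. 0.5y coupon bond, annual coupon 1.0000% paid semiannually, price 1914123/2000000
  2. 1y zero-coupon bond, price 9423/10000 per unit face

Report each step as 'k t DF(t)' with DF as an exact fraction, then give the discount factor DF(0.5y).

1 1/2 9523/10000
2 1 9423/10000
DF(0.5y) = 9523/10000 ≈ 0.952300

step 1 [0.5y] bond c/2=1/200: DF=(1914123/2000000 − 1/200·(0))/(1+1/200) = 9523/10000 ≈ 0.952300
step 2 [1y] zero: DF = P = 9423/10000 ≈ 0.942300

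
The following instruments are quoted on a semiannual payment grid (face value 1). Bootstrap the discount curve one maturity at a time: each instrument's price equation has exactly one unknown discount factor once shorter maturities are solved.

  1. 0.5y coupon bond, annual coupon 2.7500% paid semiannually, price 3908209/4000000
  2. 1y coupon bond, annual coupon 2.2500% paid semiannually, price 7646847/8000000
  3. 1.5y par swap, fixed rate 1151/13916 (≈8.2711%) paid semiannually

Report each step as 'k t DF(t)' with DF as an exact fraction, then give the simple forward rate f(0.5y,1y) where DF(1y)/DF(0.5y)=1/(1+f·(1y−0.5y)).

step 1 [0.5y] bond c/2=11/800: DF=(3908209/4000000 − 11/800·(0))/(1+11/800) = 4819/5000 ≈ 0.963800
step 2 [1y] bond c/2=9/800: DF=(7646847/8000000 − 9/800·(0.963800))/(1+9/800) = 1869/2000 ≈ 0.934500
step 3 [1.5y] swap r/2=1151/27832: DF=(1 − 1151/27832·(0.963800+0.934500))/(1+1151/27832) = 8849/10000 ≈ 0.884900

1 1/2 4819/5000
2 1 1869/2000
3 3/2 8849/10000
f(0.5y,1y) = ((4819/5000)/(1869/2000) − 1)/(1/2) = 586/9345 ≈ 6.2707%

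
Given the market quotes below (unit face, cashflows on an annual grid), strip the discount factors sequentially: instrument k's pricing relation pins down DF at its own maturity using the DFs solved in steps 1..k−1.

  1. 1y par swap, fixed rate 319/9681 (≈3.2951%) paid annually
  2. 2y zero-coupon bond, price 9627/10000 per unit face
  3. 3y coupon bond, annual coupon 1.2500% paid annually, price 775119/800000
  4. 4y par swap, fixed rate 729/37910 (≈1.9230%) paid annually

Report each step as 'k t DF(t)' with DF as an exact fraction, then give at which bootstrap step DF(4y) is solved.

1 1 9681/10000
2 2 9627/10000
3 3 9331/10000
4 4 9271/10000
DF(4y) is solved at step 4

step 1 [1y] swap r/1=319/9681: DF=(1 − 319/9681·(0))/(1+319/9681) = 9681/10000 ≈ 0.968100
step 2 [2y] zero: DF = P = 9627/10000 ≈ 0.962700
step 3 [3y] bond c/1=1/80: DF=(775119/800000 − 1/80·(0.968100+0.962700))/(1+1/80) = 9331/10000 ≈ 0.933100
step 4 [4y] swap r/1=729/37910: DF=(1 − 729/37910·(0.968100+0.962700+0.933100))/(1+729/37910) = 9271/10000 ≈ 0.927100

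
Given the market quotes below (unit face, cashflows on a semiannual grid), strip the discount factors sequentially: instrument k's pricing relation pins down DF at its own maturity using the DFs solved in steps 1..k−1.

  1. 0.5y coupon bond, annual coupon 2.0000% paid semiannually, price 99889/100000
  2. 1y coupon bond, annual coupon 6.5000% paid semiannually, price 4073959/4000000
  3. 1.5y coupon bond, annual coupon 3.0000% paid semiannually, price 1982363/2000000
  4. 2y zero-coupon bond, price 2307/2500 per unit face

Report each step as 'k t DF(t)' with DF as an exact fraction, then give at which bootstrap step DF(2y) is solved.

step 1 [0.5y] bond c/2=1/100: DF=(99889/100000 − 1/100·(0))/(1+1/100) = 989/1000 ≈ 0.989000
step 2 [1y] bond c/2=13/400: DF=(4073959/4000000 − 13/400·(0.989000))/(1+13/400) = 9553/10000 ≈ 0.955300
step 3 [1.5y] bond c/2=3/200: DF=(1982363/2000000 − 3/200·(0.989000+0.955300))/(1+3/200) = 4739/5000 ≈ 0.947800
step 4 [2y] zero: DF = P = 2307/2500 ≈ 0.922800

1 1/2 989/1000
2 1 9553/10000
3 3/2 4739/5000
4 2 2307/2500
DF(2y) is solved at step 4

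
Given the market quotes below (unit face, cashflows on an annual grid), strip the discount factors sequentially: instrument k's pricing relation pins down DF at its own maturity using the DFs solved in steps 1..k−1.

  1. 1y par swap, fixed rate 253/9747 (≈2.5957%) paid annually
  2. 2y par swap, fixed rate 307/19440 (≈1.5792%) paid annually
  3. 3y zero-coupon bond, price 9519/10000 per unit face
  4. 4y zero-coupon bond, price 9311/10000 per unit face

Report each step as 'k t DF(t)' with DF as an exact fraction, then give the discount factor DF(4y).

1 1 9747/10000
2 2 9693/10000
3 3 9519/10000
4 4 9311/10000
DF(4y) = 9311/10000 ≈ 0.931100

step 1 [1y] swap r/1=253/9747: DF=(1 − 253/9747·(0))/(1+253/9747) = 9747/10000 ≈ 0.974700
step 2 [2y] swap r/1=307/19440: DF=(1 − 307/19440·(0.974700))/(1+307/19440) = 9693/10000 ≈ 0.969300
step 3 [3y] zero: DF = P = 9519/10000 ≈ 0.951900
step 4 [4y] zero: DF = P = 9311/10000 ≈ 0.931100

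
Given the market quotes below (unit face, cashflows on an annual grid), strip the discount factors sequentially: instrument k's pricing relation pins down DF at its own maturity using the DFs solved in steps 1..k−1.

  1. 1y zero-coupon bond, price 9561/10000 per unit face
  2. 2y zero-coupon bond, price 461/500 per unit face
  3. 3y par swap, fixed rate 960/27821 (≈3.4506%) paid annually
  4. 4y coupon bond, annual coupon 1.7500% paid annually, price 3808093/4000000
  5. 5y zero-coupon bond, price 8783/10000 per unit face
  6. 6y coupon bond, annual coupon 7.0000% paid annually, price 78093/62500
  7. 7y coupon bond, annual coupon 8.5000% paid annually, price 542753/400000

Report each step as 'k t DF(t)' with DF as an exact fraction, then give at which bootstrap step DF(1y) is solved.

1 1 9561/10000
2 2 461/500
3 3 113/125
4 4 4439/5000
5 5 8783/10000
6 6 4351/5000
7 7 8261/10000
DF(1y) is solved at step 1

step 1 [1y] zero: DF = P = 9561/10000 ≈ 0.956100
step 2 [2y] zero: DF = P = 461/500 ≈ 0.922000
step 3 [3y] swap r/1=960/27821: DF=(1 − 960/27821·(0.956100+0.922000))/(1+960/27821) = 113/125 ≈ 0.904000
step 4 [4y] bond c/1=7/400: DF=(3808093/4000000 − 7/400·(0.956100+0.922000+0.904000))/(1+7/400) = 4439/5000 ≈ 0.887800
step 5 [5y] zero: DF = P = 8783/10000 ≈ 0.878300
step 6 [6y] bond c/1=7/100: DF=(78093/62500 − 7/100·(0.956100+0.922000+0.904000+0.887800+0.878300))/(1+7/100) = 4351/5000 ≈ 0.870200
step 7 [7y] bond c/1=17/200: DF=(542753/400000 − 17/200·(0.956100+0.922000+0.904000+0.887800+0.878300+0.870200))/(1+17/200) = 8261/10000 ≈ 0.826100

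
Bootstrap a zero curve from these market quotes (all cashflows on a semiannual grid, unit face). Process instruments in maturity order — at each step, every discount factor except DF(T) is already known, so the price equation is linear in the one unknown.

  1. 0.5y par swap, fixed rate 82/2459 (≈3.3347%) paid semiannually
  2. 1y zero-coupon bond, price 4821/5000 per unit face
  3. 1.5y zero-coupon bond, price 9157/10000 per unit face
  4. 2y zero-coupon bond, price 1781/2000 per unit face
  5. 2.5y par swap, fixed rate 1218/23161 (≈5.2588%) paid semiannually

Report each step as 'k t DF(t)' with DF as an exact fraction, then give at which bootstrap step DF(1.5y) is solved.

1 1/2 2459/2500
2 1 4821/5000
3 3/2 9157/10000
4 2 1781/2000
5 5/2 4391/5000
DF(1.5y) is solved at step 3

step 1 [0.5y] swap r/2=41/2459: DF=(1 − 41/2459·(0))/(1+41/2459) = 2459/2500 ≈ 0.983600
step 2 [1y] zero: DF = P = 4821/5000 ≈ 0.964200
step 3 [1.5y] zero: DF = P = 9157/10000 ≈ 0.915700
step 4 [2y] zero: DF = P = 1781/2000 ≈ 0.890500
step 5 [2.5y] swap r/2=609/23161: DF=(1 − 609/23161·(0.983600+0.964200+0.915700+0.890500))/(1+609/23161) = 4391/5000 ≈ 0.878200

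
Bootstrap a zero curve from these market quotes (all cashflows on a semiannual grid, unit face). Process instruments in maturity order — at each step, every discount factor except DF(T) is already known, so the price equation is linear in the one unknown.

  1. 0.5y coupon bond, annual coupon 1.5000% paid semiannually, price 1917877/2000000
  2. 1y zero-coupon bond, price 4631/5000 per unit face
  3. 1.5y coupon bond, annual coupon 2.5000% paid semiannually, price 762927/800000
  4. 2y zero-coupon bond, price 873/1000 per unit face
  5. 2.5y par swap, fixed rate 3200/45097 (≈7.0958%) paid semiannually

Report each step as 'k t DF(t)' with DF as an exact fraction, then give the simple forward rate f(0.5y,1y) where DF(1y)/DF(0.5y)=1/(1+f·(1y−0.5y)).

step 1 [0.5y] bond c/2=3/400: DF=(1917877/2000000 − 3/400·(0))/(1+3/400) = 4759/5000 ≈ 0.951800
step 2 [1y] zero: DF = P = 4631/5000 ≈ 0.926200
step 3 [1.5y] bond c/2=1/80: DF=(762927/800000 − 1/80·(0.951800+0.926200))/(1+1/80) = 9187/10000 ≈ 0.918700
step 4 [2y] zero: DF = P = 873/1000 ≈ 0.873000
step 5 [2.5y] swap r/2=1600/45097: DF=(1 − 1600/45097·(0.951800+0.926200+0.918700+0.873000))/(1+1600/45097) = 21/25 ≈ 0.840000

1 1/2 4759/5000
2 1 4631/5000
3 3/2 9187/10000
4 2 873/1000
5 5/2 21/25
f(0.5y,1y) = ((4759/5000)/(4631/5000) − 1)/(1/2) = 256/4631 ≈ 5.5280%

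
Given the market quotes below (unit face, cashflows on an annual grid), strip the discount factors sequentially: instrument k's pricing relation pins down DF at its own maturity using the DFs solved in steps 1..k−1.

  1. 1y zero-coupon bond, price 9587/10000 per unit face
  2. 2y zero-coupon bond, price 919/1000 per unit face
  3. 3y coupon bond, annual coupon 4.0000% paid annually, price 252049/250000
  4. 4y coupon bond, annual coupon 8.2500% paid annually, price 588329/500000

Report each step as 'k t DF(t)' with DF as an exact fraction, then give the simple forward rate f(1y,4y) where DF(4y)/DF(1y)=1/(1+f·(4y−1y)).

step 1 [1y] zero: DF = P = 9587/10000 ≈ 0.958700
step 2 [2y] zero: DF = P = 919/1000 ≈ 0.919000
step 3 [3y] bond c/1=1/25: DF=(252049/250000 − 1/25·(0.958700+0.919000))/(1+1/25) = 2243/2500 ≈ 0.897200
step 4 [4y] bond c/1=33/400: DF=(588329/500000 − 33/400·(0.958700+0.919000+0.897200))/(1+33/400) = 1751/2000 ≈ 0.875500

1 1 9587/10000
2 2 919/1000
3 3 2243/2500
4 4 1751/2000
f(1y,4y) = ((9587/10000)/(1751/2000) − 1)/(3) = 832/26265 ≈ 3.1677%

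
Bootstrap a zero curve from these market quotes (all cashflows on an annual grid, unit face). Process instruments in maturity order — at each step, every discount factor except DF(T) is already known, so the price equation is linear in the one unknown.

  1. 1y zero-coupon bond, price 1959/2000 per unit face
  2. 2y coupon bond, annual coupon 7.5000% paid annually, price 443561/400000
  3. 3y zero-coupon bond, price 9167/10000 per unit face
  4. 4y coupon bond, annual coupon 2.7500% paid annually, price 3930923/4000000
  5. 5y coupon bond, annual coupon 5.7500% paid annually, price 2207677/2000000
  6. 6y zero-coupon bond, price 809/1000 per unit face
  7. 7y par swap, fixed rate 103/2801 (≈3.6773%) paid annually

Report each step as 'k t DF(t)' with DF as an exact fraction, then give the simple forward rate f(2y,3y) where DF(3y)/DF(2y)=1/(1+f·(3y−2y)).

1 1 1959/2000
2 2 602/625
3 3 9167/10000
4 4 8799/10000
5 5 1681/2000
6 6 809/1000
7 7 3867/5000
f(2y,3y) = ((602/625)/(9167/10000) − 1)/(1) = 465/9167 ≈ 5.0725%

step 1 [1y] zero: DF = P = 1959/2000 ≈ 0.979500
step 2 [2y] bond c/1=3/40: DF=(443561/400000 − 3/40·(0.979500))/(1+3/40) = 602/625 ≈ 0.963200
step 3 [3y] zero: DF = P = 9167/10000 ≈ 0.916700
step 4 [4y] bond c/1=11/400: DF=(3930923/4000000 − 11/400·(0.979500+0.963200+0.916700))/(1+11/400) = 8799/10000 ≈ 0.879900
step 5 [5y] bond c/1=23/400: DF=(2207677/2000000 − 23/400·(0.979500+0.963200+0.916700+0.879900))/(1+23/400) = 1681/2000 ≈ 0.840500
step 6 [6y] zero: DF = P = 809/1000 ≈ 0.809000
step 7 [7y] swap r/1=103/2801: DF=(1 − 103/2801·(0.979500+0.963200+0.916700+0.879900+0.840500+0.809000))/(1+103/2801) = 3867/5000 ≈ 0.773400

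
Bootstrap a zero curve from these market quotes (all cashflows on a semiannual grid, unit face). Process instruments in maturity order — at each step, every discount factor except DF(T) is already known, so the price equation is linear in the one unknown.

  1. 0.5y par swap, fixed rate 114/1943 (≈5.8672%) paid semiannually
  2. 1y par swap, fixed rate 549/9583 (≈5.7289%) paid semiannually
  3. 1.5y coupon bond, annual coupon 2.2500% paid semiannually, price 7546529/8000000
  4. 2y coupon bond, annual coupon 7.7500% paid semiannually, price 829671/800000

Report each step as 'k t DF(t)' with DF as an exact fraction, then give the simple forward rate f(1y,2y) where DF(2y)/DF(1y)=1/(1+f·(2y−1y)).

1 1/2 1943/2000
2 1 9451/10000
3 3/2 1823/2000
4 2 8929/10000
f(1y,2y) = ((9451/10000)/(8929/10000) − 1)/(1) = 522/8929 ≈ 5.8461%

step 1 [0.5y] swap r/2=57/1943: DF=(1 − 57/1943·(0))/(1+57/1943) = 1943/2000 ≈ 0.971500
step 2 [1y] swap r/2=549/19166: DF=(1 − 549/19166·(0.971500))/(1+549/19166) = 9451/10000 ≈ 0.945100
step 3 [1.5y] bond c/2=9/800: DF=(7546529/8000000 − 9/800·(0.971500+0.945100))/(1+9/800) = 1823/2000 ≈ 0.911500
step 4 [2y] bond c/2=31/800: DF=(829671/800000 − 31/800·(0.971500+0.945100+0.911500))/(1+31/800) = 8929/10000 ≈ 0.892900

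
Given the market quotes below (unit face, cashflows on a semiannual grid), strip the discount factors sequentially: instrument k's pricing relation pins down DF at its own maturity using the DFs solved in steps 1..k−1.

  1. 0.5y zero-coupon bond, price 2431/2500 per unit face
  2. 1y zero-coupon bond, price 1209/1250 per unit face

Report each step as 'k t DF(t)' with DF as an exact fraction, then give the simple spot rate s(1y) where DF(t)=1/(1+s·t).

step 1 [0.5y] zero: DF = P = 2431/2500 ≈ 0.972400
step 2 [1y] zero: DF = P = 1209/1250 ≈ 0.967200

1 1/2 2431/2500
2 1 1209/1250
s(1y) = (1/(1209/1250) − 1)/(1) = 41/1209 ≈ 3.3912%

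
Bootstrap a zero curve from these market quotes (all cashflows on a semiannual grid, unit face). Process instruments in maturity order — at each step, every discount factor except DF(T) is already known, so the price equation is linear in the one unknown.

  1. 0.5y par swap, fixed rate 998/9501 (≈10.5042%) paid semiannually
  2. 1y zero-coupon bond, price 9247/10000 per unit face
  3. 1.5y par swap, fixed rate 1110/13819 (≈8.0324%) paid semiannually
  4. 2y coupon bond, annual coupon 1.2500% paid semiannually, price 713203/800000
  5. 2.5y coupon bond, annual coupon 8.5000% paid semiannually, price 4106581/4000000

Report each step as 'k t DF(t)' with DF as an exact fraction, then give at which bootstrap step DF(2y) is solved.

step 1 [0.5y] swap r/2=499/9501: DF=(1 − 499/9501·(0))/(1+499/9501) = 9501/10000 ≈ 0.950100
step 2 [1y] zero: DF = P = 9247/10000 ≈ 0.924700
step 3 [1.5y] swap r/2=555/13819: DF=(1 − 555/13819·(0.950100+0.924700))/(1+555/13819) = 889/1000 ≈ 0.889000
step 4 [2y] bond c/2=1/160: DF=(713203/800000 − 1/160·(0.950100+0.924700+0.889000))/(1+1/160) = 543/625 ≈ 0.868800
step 5 [2.5y] bond c/2=17/400: DF=(4106581/4000000 − 17/400·(0.950100+0.924700+0.889000+0.868800))/(1+17/400) = 8367/10000 ≈ 0.836700

1 1/2 9501/10000
2 1 9247/10000
3 3/2 889/1000
4 2 543/625
5 5/2 8367/10000
DF(2y) is solved at step 4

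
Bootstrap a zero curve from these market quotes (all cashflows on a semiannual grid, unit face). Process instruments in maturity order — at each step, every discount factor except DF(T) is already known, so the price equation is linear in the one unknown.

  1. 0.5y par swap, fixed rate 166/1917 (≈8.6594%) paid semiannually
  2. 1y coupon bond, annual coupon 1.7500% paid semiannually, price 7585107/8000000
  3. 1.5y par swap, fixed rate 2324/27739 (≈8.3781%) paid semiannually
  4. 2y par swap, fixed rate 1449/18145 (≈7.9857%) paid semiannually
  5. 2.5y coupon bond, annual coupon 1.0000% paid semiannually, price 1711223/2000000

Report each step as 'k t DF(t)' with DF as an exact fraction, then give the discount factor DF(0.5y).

1 1/2 1917/2000
2 1 2329/2500
3 3/2 4419/5000
4 2 8551/10000
5 5/2 8333/10000
DF(0.5y) = 1917/2000 ≈ 0.958500

step 1 [0.5y] swap r/2=83/1917: DF=(1 − 83/1917·(0))/(1+83/1917) = 1917/2000 ≈ 0.958500
step 2 [1y] bond c/2=7/800: DF=(7585107/8000000 − 7/800·(0.958500))/(1+7/800) = 2329/2500 ≈ 0.931600
step 3 [1.5y] swap r/2=1162/27739: DF=(1 − 1162/27739·(0.958500+0.931600))/(1+1162/27739) = 4419/5000 ≈ 0.883800
step 4 [2y] swap r/2=1449/36290: DF=(1 − 1449/36290·(0.958500+0.931600+0.883800))/(1+1449/36290) = 8551/10000 ≈ 0.855100
step 5 [2.5y] bond c/2=1/200: DF=(1711223/2000000 − 1/200·(0.958500+0.931600+0.883800+0.855100))/(1+1/200) = 8333/10000 ≈ 0.833300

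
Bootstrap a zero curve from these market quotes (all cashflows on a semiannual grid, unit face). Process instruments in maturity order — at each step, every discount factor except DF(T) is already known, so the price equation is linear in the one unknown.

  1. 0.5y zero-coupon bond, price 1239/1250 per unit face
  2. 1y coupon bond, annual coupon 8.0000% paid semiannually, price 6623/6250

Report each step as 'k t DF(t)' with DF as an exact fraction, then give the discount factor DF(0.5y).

1 1/2 1239/1250
2 1 613/625
DF(0.5y) = 1239/1250 ≈ 0.991200

step 1 [0.5y] zero: DF = P = 1239/1250 ≈ 0.991200
step 2 [1y] bond c/2=1/25: DF=(6623/6250 − 1/25·(0.991200))/(1+1/25) = 613/625 ≈ 0.980800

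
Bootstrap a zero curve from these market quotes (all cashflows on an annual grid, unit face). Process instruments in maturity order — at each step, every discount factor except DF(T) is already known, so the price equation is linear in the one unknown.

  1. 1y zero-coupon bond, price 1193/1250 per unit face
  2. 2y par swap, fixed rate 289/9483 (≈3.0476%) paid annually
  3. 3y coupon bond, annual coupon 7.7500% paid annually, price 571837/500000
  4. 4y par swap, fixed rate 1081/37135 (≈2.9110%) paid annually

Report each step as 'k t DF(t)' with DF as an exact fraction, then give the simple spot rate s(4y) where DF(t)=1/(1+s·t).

step 1 [1y] zero: DF = P = 1193/1250 ≈ 0.954400
step 2 [2y] swap r/1=289/9483: DF=(1 − 289/9483·(0.954400))/(1+289/9483) = 4711/5000 ≈ 0.942200
step 3 [3y] bond c/1=31/400: DF=(571837/500000 − 31/400·(0.954400+0.942200))/(1+31/400) = 37/40 ≈ 0.925000
step 4 [4y] swap r/1=1081/37135: DF=(1 − 1081/37135·(0.954400+0.942200+0.925000))/(1+1081/37135) = 8919/10000 ≈ 0.891900

1 1 1193/1250
2 2 4711/5000
3 3 37/40
4 4 8919/10000
s(4y) = (1/(8919/10000) − 1)/(4) = 1081/35676 ≈ 3.0300%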